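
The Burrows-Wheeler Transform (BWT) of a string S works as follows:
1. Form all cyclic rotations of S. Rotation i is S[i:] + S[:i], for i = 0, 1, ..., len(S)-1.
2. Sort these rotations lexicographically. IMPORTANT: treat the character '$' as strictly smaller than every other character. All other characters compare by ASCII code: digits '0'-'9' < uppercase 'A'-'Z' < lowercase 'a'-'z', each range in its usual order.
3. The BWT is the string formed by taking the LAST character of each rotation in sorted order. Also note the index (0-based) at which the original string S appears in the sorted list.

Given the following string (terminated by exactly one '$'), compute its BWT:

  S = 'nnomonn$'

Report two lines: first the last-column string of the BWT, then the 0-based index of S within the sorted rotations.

All 8 rotations (rotation i = S[i:]+S[:i]):
  rot[0] = nnomonn$
  rot[1] = nomonn$n
  rot[2] = omonn$nn
  rot[3] = monn$nno
  rot[4] = onn$nnom
  rot[5] = nn$nnomo
  rot[6] = n$nnomon
  rot[7] = $nnomonn
Sorted (with $ < everything):
  sorted[0] = $nnomonn  (last char: 'n')
  sorted[1] = monn$nno  (last char: 'o')
  sorted[2] = n$nnomon  (last char: 'n')
  sorted[3] = nn$nnomo  (last char: 'o')
  sorted[4] = nnomonn$  (last char: '$')
  sorted[5] = nomonn$n  (last char: 'n')
  sorted[6] = omonn$nn  (last char: 'n')
  sorted[7] = onn$nnom  (last char: 'm')
Last column: nono$nnm
Original string S is at sorted index 4

Answer: nono$nnm
4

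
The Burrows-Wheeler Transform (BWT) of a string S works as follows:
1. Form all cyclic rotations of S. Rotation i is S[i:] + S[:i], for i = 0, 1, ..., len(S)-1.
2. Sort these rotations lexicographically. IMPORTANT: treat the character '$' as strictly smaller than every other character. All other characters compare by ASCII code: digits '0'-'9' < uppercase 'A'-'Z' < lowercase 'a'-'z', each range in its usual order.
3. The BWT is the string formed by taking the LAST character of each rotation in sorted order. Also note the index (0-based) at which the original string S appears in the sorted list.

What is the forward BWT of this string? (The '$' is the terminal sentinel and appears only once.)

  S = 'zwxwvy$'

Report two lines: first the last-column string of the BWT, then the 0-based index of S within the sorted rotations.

Answer: ywxzwv$
6

Derivation:
All 7 rotations (rotation i = S[i:]+S[:i]):
  rot[0] = zwxwvy$
  rot[1] = wxwvy$z
  rot[2] = xwvy$zw
  rot[3] = wvy$zwx
  rot[4] = vy$zwxw
  rot[5] = y$zwxwv
  rot[6] = $zwxwvy
Sorted (with $ < everything):
  sorted[0] = $zwxwvy  (last char: 'y')
  sorted[1] = vy$zwxw  (last char: 'w')
  sorted[2] = wvy$zwx  (last char: 'x')
  sorted[3] = wxwvy$z  (last char: 'z')
  sorted[4] = xwvy$zw  (last char: 'w')
  sorted[5] = y$zwxwv  (last char: 'v')
  sorted[6] = zwxwvy$  (last char: '$')
Last column: ywxzwv$
Original string S is at sorted index 6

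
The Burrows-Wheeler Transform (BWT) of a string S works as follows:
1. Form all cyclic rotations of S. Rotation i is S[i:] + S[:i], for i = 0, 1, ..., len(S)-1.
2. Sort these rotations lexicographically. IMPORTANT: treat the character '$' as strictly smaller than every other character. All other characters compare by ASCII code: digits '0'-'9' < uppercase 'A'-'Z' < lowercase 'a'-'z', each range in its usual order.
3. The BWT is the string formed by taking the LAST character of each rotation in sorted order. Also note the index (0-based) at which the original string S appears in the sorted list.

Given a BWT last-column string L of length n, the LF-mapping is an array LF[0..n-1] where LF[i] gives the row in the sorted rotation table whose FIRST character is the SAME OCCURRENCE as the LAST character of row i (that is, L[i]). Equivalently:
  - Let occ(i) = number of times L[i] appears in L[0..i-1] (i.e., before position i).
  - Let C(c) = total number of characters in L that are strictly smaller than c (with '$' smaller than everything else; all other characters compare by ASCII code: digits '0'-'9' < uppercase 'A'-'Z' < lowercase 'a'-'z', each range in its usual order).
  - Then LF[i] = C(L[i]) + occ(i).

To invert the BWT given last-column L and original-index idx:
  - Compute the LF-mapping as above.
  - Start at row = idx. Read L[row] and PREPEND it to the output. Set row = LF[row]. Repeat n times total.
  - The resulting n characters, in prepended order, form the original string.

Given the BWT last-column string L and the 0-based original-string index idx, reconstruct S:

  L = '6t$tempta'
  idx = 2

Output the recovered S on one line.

LF mapping: 1 6 0 7 3 4 5 8 2
Walk LF starting at row 2, prepending L[row]:
  step 1: row=2, L[2]='$', prepend. Next row=LF[2]=0
  step 2: row=0, L[0]='6', prepend. Next row=LF[0]=1
  step 3: row=1, L[1]='t', prepend. Next row=LF[1]=6
  step 4: row=6, L[6]='p', prepend. Next row=LF[6]=5
  step 5: row=5, L[5]='m', prepend. Next row=LF[5]=4
  step 6: row=4, L[4]='e', prepend. Next row=LF[4]=3
  step 7: row=3, L[3]='t', prepend. Next row=LF[3]=7
  step 8: row=7, L[7]='t', prepend. Next row=LF[7]=8
  step 9: row=8, L[8]='a', prepend. Next row=LF[8]=2
Reversed output: attempt6$

Answer: attempt6$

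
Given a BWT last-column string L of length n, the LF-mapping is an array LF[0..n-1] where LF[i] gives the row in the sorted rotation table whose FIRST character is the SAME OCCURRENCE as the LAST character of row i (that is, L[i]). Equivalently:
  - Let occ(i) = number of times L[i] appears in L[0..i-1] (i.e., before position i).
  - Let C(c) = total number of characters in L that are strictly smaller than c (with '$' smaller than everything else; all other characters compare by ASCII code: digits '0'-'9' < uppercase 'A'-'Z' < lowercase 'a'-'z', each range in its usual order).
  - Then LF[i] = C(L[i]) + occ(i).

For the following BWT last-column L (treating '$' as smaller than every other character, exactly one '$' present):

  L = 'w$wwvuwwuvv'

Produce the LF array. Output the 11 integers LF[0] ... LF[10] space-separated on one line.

Char counts: '$':1, 'u':2, 'v':3, 'w':5
C (first-col start): C('$')=0, C('u')=1, C('v')=3, C('w')=6
L[0]='w': occ=0, LF[0]=C('w')+0=6+0=6
L[1]='$': occ=0, LF[1]=C('$')+0=0+0=0
L[2]='w': occ=1, LF[2]=C('w')+1=6+1=7
L[3]='w': occ=2, LF[3]=C('w')+2=6+2=8
L[4]='v': occ=0, LF[4]=C('v')+0=3+0=3
L[5]='u': occ=0, LF[5]=C('u')+0=1+0=1
L[6]='w': occ=3, LF[6]=C('w')+3=6+3=9
L[7]='w': occ=4, LF[7]=C('w')+4=6+4=10
L[8]='u': occ=1, LF[8]=C('u')+1=1+1=2
L[9]='v': occ=1, LF[9]=C('v')+1=3+1=4
L[10]='v': occ=2, LF[10]=C('v')+2=3+2=5

Answer: 6 0 7 8 3 1 9 10 2 4 5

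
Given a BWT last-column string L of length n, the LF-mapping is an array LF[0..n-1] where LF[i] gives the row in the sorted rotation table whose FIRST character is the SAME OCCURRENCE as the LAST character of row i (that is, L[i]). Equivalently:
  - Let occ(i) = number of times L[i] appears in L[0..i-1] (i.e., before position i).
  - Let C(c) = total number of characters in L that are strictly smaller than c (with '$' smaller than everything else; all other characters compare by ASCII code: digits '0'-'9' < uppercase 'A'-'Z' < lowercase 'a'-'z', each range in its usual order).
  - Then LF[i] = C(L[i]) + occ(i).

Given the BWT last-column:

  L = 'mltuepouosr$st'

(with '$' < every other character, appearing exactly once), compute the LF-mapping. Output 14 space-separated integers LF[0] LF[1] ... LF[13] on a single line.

Char counts: '$':1, 'e':1, 'l':1, 'm':1, 'o':2, 'p':1, 'r':1, 's':2, 't':2, 'u':2
C (first-col start): C('$')=0, C('e')=1, C('l')=2, C('m')=3, C('o')=4, C('p')=6, C('r')=7, C('s')=8, C('t')=10, C('u')=12
L[0]='m': occ=0, LF[0]=C('m')+0=3+0=3
L[1]='l': occ=0, LF[1]=C('l')+0=2+0=2
L[2]='t': occ=0, LF[2]=C('t')+0=10+0=10
L[3]='u': occ=0, LF[3]=C('u')+0=12+0=12
L[4]='e': occ=0, LF[4]=C('e')+0=1+0=1
L[5]='p': occ=0, LF[5]=C('p')+0=6+0=6
L[6]='o': occ=0, LF[6]=C('o')+0=4+0=4
L[7]='u': occ=1, LF[7]=C('u')+1=12+1=13
L[8]='o': occ=1, LF[8]=C('o')+1=4+1=5
L[9]='s': occ=0, LF[9]=C('s')+0=8+0=8
L[10]='r': occ=0, LF[10]=C('r')+0=7+0=7
L[11]='$': occ=0, LF[11]=C('$')+0=0+0=0
L[12]='s': occ=1, LF[12]=C('s')+1=8+1=9
L[13]='t': occ=1, LF[13]=C('t')+1=10+1=11

Answer: 3 2 10 12 1 6 4 13 5 8 7 0 9 11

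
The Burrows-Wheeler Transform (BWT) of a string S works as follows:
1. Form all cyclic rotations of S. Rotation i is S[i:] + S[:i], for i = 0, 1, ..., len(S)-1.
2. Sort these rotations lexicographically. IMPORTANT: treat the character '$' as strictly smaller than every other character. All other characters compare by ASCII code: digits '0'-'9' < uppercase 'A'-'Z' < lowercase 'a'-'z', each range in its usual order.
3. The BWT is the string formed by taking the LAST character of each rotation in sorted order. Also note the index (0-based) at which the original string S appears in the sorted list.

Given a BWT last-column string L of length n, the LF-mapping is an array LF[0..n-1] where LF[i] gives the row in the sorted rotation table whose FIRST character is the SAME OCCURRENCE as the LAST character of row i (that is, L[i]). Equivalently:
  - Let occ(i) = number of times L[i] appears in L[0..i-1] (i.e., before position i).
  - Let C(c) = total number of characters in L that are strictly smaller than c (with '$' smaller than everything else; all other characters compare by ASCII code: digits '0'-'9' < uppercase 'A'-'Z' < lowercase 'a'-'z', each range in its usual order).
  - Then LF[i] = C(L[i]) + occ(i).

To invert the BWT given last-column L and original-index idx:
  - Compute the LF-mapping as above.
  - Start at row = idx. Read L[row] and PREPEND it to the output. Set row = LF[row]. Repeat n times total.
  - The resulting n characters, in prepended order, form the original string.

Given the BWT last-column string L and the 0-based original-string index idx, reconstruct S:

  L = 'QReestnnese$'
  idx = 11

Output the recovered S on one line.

LF mapping: 1 2 3 4 9 11 7 8 5 10 6 0
Walk LF starting at row 11, prepending L[row]:
  step 1: row=11, L[11]='$', prepend. Next row=LF[11]=0
  step 2: row=0, L[0]='Q', prepend. Next row=LF[0]=1
  step 3: row=1, L[1]='R', prepend. Next row=LF[1]=2
  step 4: row=2, L[2]='e', prepend. Next row=LF[2]=3
  step 5: row=3, L[3]='e', prepend. Next row=LF[3]=4
  step 6: row=4, L[4]='s', prepend. Next row=LF[4]=9
  step 7: row=9, L[9]='s', prepend. Next row=LF[9]=10
  step 8: row=10, L[10]='e', prepend. Next row=LF[10]=6
  step 9: row=6, L[6]='n', prepend. Next row=LF[6]=7
  step 10: row=7, L[7]='n', prepend. Next row=LF[7]=8
  step 11: row=8, L[8]='e', prepend. Next row=LF[8]=5
  step 12: row=5, L[5]='t', prepend. Next row=LF[5]=11
Reversed output: tennesseeRQ$

Answer: tennesseeRQ$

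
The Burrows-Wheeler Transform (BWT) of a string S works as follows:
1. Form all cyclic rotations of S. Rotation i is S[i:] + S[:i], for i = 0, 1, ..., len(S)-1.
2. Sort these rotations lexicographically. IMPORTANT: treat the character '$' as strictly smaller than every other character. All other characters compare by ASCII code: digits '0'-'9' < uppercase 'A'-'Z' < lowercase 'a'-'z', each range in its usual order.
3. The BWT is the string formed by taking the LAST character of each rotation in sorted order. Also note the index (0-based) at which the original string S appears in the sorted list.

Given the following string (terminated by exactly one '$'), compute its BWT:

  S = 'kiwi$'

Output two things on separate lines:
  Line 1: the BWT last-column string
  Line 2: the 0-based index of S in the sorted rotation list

Answer: iwk$i
3

Derivation:
All 5 rotations (rotation i = S[i:]+S[:i]):
  rot[0] = kiwi$
  rot[1] = iwi$k
  rot[2] = wi$ki
  rot[3] = i$kiw
  rot[4] = $kiwi
Sorted (with $ < everything):
  sorted[0] = $kiwi  (last char: 'i')
  sorted[1] = i$kiw  (last char: 'w')
  sorted[2] = iwi$k  (last char: 'k')
  sorted[3] = kiwi$  (last char: '$')
  sorted[4] = wi$ki  (last char: 'i')
Last column: iwk$i
Original string S is at sorted index 3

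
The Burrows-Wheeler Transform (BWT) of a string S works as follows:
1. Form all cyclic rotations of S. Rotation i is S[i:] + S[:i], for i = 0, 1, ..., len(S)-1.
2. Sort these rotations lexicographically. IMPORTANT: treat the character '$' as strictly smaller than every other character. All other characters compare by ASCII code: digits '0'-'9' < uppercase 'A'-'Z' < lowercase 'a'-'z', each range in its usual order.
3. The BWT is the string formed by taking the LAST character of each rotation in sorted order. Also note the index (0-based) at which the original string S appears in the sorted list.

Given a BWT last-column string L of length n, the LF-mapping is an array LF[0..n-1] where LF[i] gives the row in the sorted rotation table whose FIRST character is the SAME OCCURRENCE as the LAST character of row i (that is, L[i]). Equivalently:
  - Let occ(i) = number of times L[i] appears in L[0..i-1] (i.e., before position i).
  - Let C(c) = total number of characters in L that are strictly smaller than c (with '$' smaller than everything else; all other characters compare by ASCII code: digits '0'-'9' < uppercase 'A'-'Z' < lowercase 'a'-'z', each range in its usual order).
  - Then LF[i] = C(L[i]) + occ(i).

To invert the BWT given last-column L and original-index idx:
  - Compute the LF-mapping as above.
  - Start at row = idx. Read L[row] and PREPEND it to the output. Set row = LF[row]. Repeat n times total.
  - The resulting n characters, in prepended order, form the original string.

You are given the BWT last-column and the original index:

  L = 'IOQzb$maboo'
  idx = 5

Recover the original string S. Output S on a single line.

Answer: bamboozQOI$

Derivation:
LF mapping: 1 2 3 10 5 0 7 4 6 8 9
Walk LF starting at row 5, prepending L[row]:
  step 1: row=5, L[5]='$', prepend. Next row=LF[5]=0
  step 2: row=0, L[0]='I', prepend. Next row=LF[0]=1
  step 3: row=1, L[1]='O', prepend. Next row=LF[1]=2
  step 4: row=2, L[2]='Q', prepend. Next row=LF[2]=3
  step 5: row=3, L[3]='z', prepend. Next row=LF[3]=10
  step 6: row=10, L[10]='o', prepend. Next row=LF[10]=9
  step 7: row=9, L[9]='o', prepend. Next row=LF[9]=8
  step 8: row=8, L[8]='b', prepend. Next row=LF[8]=6
  step 9: row=6, L[6]='m', prepend. Next row=LF[6]=7
  step 10: row=7, L[7]='a', prepend. Next row=LF[7]=4
  step 11: row=4, L[4]='b', prepend. Next row=LF[4]=5
Reversed output: bamboozQOI$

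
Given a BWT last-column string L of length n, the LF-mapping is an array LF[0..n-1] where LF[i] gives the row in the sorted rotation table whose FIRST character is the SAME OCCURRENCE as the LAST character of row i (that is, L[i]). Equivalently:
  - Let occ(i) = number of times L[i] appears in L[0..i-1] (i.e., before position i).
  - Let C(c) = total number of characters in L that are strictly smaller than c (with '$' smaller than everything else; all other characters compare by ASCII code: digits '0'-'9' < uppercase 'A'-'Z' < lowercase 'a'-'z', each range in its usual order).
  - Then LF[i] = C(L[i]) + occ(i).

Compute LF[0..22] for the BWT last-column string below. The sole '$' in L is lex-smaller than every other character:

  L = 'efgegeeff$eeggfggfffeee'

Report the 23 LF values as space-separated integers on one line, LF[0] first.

Answer: 1 10 17 2 18 3 4 11 12 0 5 6 19 20 13 21 22 14 15 16 7 8 9

Derivation:
Char counts: '$':1, 'e':9, 'f':7, 'g':6
C (first-col start): C('$')=0, C('e')=1, C('f')=10, C('g')=17
L[0]='e': occ=0, LF[0]=C('e')+0=1+0=1
L[1]='f': occ=0, LF[1]=C('f')+0=10+0=10
L[2]='g': occ=0, LF[2]=C('g')+0=17+0=17
L[3]='e': occ=1, LF[3]=C('e')+1=1+1=2
L[4]='g': occ=1, LF[4]=C('g')+1=17+1=18
L[5]='e': occ=2, LF[5]=C('e')+2=1+2=3
L[6]='e': occ=3, LF[6]=C('e')+3=1+3=4
L[7]='f': occ=1, LF[7]=C('f')+1=10+1=11
L[8]='f': occ=2, LF[8]=C('f')+2=10+2=12
L[9]='$': occ=0, LF[9]=C('$')+0=0+0=0
L[10]='e': occ=4, LF[10]=C('e')+4=1+4=5
L[11]='e': occ=5, LF[11]=C('e')+5=1+5=6
L[12]='g': occ=2, LF[12]=C('g')+2=17+2=19
L[13]='g': occ=3, LF[13]=C('g')+3=17+3=20
L[14]='f': occ=3, LF[14]=C('f')+3=10+3=13
L[15]='g': occ=4, LF[15]=C('g')+4=17+4=21
L[16]='g': occ=5, LF[16]=C('g')+5=17+5=22
L[17]='f': occ=4, LF[17]=C('f')+4=10+4=14
L[18]='f': occ=5, LF[18]=C('f')+5=10+5=15
L[19]='f': occ=6, LF[19]=C('f')+6=10+6=16
L[20]='e': occ=6, LF[20]=C('e')+6=1+6=7
L[21]='e': occ=7, LF[21]=C('e')+7=1+7=8
L[22]='e': occ=8, LF[22]=C('e')+8=1+8=9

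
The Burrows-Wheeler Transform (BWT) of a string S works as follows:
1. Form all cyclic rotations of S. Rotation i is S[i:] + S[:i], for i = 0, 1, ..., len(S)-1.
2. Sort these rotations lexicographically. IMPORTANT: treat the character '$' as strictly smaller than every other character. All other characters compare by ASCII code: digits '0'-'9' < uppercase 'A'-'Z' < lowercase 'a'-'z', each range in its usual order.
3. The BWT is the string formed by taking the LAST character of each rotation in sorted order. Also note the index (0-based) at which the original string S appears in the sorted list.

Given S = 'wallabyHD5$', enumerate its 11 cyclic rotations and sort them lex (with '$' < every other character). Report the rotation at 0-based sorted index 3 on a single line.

Answer: HD5$wallaby

Derivation:
All 11 rotations (rotation i = S[i:]+S[:i]):
  rot[0] = wallabyHD5$
  rot[1] = allabyHD5$w
  rot[2] = llabyHD5$wa
  rot[3] = labyHD5$wal
  rot[4] = abyHD5$wall
  rot[5] = byHD5$walla
  rot[6] = yHD5$wallab
  rot[7] = HD5$wallaby
  rot[8] = D5$wallabyH
  rot[9] = 5$wallabyHD
  rot[10] = $wallabyHD5
Sorted (with $ < everything):
  sorted[0] = $wallabyHD5
  sorted[1] = 5$wallabyHD
  sorted[2] = D5$wallabyH
  sorted[3] = HD5$wallaby
  sorted[4] = abyHD5$wall
  sorted[5] = allabyHD5$w
  sorted[6] = byHD5$walla
  sorted[7] = labyHD5$wal
  sorted[8] = llabyHD5$wa
  sorted[9] = wallabyHD5$
  sorted[10] = yHD5$wallab
sorted[3] = HD5$wallaby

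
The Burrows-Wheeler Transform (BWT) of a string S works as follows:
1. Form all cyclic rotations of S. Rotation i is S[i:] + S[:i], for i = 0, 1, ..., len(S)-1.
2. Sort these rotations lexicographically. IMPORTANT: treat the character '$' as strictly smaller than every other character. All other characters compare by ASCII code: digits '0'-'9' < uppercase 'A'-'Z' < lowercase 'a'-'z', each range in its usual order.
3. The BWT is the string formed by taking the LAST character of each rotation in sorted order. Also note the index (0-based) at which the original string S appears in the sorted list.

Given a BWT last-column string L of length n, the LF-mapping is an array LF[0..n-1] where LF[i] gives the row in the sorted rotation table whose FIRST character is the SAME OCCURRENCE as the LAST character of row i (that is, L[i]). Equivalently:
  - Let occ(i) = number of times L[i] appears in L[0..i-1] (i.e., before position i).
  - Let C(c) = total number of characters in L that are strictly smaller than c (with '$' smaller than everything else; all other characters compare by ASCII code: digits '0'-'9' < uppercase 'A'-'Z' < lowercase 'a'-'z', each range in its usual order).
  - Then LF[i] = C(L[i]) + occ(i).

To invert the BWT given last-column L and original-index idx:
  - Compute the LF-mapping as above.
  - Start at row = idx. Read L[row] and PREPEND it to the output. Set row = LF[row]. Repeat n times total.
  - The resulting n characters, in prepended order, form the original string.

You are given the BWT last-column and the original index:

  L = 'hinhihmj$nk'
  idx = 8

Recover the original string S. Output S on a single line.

Answer: mjknnhhiih$

Derivation:
LF mapping: 1 4 9 2 5 3 8 6 0 10 7
Walk LF starting at row 8, prepending L[row]:
  step 1: row=8, L[8]='$', prepend. Next row=LF[8]=0
  step 2: row=0, L[0]='h', prepend. Next row=LF[0]=1
  step 3: row=1, L[1]='i', prepend. Next row=LF[1]=4
  step 4: row=4, L[4]='i', prepend. Next row=LF[4]=5
  step 5: row=5, L[5]='h', prepend. Next row=LF[5]=3
  step 6: row=3, L[3]='h', prepend. Next row=LF[3]=2
  step 7: row=2, L[2]='n', prepend. Next row=LF[2]=9
  step 8: row=9, L[9]='n', prepend. Next row=LF[9]=10
  step 9: row=10, L[10]='k', prepend. Next row=LF[10]=7
  step 10: row=7, L[7]='j', prepend. Next row=LF[7]=6
  step 11: row=6, L[6]='m', prepend. Next row=LF[6]=8
Reversed output: mjknnhhiih$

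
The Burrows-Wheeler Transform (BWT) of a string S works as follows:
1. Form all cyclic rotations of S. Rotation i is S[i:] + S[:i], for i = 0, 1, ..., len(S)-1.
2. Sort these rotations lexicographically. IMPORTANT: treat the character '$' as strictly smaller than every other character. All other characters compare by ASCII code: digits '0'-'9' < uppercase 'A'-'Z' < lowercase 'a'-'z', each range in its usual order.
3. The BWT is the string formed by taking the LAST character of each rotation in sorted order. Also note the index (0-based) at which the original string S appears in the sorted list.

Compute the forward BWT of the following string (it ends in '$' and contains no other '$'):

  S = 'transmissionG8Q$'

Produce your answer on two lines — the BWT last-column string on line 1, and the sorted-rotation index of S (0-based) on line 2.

Answer: QGn8rsmsoaitsni$
15

Derivation:
All 16 rotations (rotation i = S[i:]+S[:i]):
  rot[0] = transmissionG8Q$
  rot[1] = ransmissionG8Q$t
  rot[2] = ansmissionG8Q$tr
  rot[3] = nsmissionG8Q$tra
  rot[4] = smissionG8Q$tran
  rot[5] = missionG8Q$trans
  rot[6] = issionG8Q$transm
  rot[7] = ssionG8Q$transmi
  rot[8] = sionG8Q$transmis
  rot[9] = ionG8Q$transmiss
  rot[10] = onG8Q$transmissi
  rot[11] = nG8Q$transmissio
  rot[12] = G8Q$transmission
  rot[13] = 8Q$transmissionG
  rot[14] = Q$transmissionG8
  rot[15] = $transmissionG8Q
Sorted (with $ < everything):
  sorted[0] = $transmissionG8Q  (last char: 'Q')
  sorted[1] = 8Q$transmissionG  (last char: 'G')
  sorted[2] = G8Q$transmission  (last char: 'n')
  sorted[3] = Q$transmissionG8  (last char: '8')
  sorted[4] = ansmissionG8Q$tr  (last char: 'r')
  sorted[5] = ionG8Q$transmiss  (last char: 's')
  sorted[6] = issionG8Q$transm  (last char: 'm')
  sorted[7] = missionG8Q$trans  (last char: 's')
  sorted[8] = nG8Q$transmissio  (last char: 'o')
  sorted[9] = nsmissionG8Q$tra  (last char: 'a')
  sorted[10] = onG8Q$transmissi  (last char: 'i')
  sorted[11] = ransmissionG8Q$t  (last char: 't')
  sorted[12] = sionG8Q$transmis  (last char: 's')
  sorted[13] = smissionG8Q$tran  (last char: 'n')
  sorted[14] = ssionG8Q$transmi  (last char: 'i')
  sorted[15] = transmissionG8Q$  (last char: '$')
Last column: QGn8rsmsoaitsni$
Original string S is at sorted index 15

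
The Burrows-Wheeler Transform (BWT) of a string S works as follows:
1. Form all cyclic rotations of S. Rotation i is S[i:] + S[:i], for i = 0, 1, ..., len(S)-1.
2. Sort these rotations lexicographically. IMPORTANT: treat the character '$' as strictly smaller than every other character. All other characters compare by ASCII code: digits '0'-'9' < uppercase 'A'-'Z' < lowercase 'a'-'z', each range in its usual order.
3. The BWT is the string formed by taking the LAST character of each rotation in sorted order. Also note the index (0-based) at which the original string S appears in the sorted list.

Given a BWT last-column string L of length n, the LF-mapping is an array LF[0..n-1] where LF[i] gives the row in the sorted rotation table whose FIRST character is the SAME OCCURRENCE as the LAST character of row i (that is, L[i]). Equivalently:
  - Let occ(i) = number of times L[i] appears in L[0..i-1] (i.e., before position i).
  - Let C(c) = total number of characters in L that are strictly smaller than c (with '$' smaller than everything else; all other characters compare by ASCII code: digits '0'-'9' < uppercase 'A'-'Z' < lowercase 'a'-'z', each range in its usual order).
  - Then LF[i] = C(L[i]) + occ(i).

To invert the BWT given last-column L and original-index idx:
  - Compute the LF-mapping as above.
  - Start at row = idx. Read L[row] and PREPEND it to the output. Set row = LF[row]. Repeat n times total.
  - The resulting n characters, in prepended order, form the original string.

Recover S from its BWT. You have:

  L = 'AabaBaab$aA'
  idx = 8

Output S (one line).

Answer: abAbaaaBaA$

Derivation:
LF mapping: 1 4 9 5 3 6 7 10 0 8 2
Walk LF starting at row 8, prepending L[row]:
  step 1: row=8, L[8]='$', prepend. Next row=LF[8]=0
  step 2: row=0, L[0]='A', prepend. Next row=LF[0]=1
  step 3: row=1, L[1]='a', prepend. Next row=LF[1]=4
  step 4: row=4, L[4]='B', prepend. Next row=LF[4]=3
  step 5: row=3, L[3]='a', prepend. Next row=LF[3]=5
  step 6: row=5, L[5]='a', prepend. Next row=LF[5]=6
  step 7: row=6, L[6]='a', prepend. Next row=LF[6]=7
  step 8: row=7, L[7]='b', prepend. Next row=LF[7]=10
  step 9: row=10, L[10]='A', prepend. Next row=LF[10]=2
  step 10: row=2, L[2]='b', prepend. Next row=LF[2]=9
  step 11: row=9, L[9]='a', prepend. Next row=LF[9]=8
Reversed output: abAbaaaBaA$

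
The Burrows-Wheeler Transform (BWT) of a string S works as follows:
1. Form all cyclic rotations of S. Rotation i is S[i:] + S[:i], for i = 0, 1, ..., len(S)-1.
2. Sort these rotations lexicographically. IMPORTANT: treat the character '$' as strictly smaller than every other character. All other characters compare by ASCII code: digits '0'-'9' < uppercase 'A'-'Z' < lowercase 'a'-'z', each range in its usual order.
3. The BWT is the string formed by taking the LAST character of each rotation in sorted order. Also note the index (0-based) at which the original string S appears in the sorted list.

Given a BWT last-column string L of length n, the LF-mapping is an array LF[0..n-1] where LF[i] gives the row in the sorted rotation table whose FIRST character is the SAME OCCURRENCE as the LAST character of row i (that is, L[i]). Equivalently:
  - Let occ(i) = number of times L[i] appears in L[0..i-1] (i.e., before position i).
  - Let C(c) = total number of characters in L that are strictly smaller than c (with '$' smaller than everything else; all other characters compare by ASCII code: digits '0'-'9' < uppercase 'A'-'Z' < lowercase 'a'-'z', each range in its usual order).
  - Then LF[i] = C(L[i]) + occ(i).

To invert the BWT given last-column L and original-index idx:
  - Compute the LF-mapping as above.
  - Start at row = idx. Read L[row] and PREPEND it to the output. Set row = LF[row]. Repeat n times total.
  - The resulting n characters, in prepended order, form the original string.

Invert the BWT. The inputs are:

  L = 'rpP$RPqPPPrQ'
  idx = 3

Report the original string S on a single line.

LF mapping: 10 8 1 0 7 2 9 3 4 5 11 6
Walk LF starting at row 3, prepending L[row]:
  step 1: row=3, L[3]='$', prepend. Next row=LF[3]=0
  step 2: row=0, L[0]='r', prepend. Next row=LF[0]=10
  step 3: row=10, L[10]='r', prepend. Next row=LF[10]=11
  step 4: row=11, L[11]='Q', prepend. Next row=LF[11]=6
  step 5: row=6, L[6]='q', prepend. Next row=LF[6]=9
  step 6: row=9, L[9]='P', prepend. Next row=LF[9]=5
  step 7: row=5, L[5]='P', prepend. Next row=LF[5]=2
  step 8: row=2, L[2]='P', prepend. Next row=LF[2]=1
  step 9: row=1, L[1]='p', prepend. Next row=LF[1]=8
  step 10: row=8, L[8]='P', prepend. Next row=LF[8]=4
  step 11: row=4, L[4]='R', prepend. Next row=LF[4]=7
  step 12: row=7, L[7]='P', prepend. Next row=LF[7]=3
Reversed output: PRPpPPPqQrr$

Answer: PRPpPPPqQrr$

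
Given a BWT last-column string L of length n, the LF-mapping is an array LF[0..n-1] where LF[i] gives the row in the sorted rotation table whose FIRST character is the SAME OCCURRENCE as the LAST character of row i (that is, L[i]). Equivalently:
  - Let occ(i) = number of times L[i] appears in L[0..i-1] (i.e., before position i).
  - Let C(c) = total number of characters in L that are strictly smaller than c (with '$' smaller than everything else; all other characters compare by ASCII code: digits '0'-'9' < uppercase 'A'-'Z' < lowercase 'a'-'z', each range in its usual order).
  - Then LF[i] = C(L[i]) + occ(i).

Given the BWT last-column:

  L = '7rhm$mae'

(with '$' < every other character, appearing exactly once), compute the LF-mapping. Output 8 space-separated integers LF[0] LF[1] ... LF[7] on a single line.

Answer: 1 7 4 5 0 6 2 3

Derivation:
Char counts: '$':1, '7':1, 'a':1, 'e':1, 'h':1, 'm':2, 'r':1
C (first-col start): C('$')=0, C('7')=1, C('a')=2, C('e')=3, C('h')=4, C('m')=5, C('r')=7
L[0]='7': occ=0, LF[0]=C('7')+0=1+0=1
L[1]='r': occ=0, LF[1]=C('r')+0=7+0=7
L[2]='h': occ=0, LF[2]=C('h')+0=4+0=4
L[3]='m': occ=0, LF[3]=C('m')+0=5+0=5
L[4]='$': occ=0, LF[4]=C('$')+0=0+0=0
L[5]='m': occ=1, LF[5]=C('m')+1=5+1=6
L[6]='a': occ=0, LF[6]=C('a')+0=2+0=2
L[7]='e': occ=0, LF[7]=C('e')+0=3+0=3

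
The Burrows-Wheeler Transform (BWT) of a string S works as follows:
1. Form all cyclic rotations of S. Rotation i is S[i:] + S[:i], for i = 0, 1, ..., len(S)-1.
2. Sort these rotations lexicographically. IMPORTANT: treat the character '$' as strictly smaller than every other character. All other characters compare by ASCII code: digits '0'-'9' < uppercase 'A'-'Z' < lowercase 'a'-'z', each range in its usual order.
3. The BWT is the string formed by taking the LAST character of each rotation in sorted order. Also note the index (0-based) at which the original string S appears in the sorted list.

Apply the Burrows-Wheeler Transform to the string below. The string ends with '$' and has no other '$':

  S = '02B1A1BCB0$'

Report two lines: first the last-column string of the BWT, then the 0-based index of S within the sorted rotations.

Answer: 0B$BA01C21B
2

Derivation:
All 11 rotations (rotation i = S[i:]+S[:i]):
  rot[0] = 02B1A1BCB0$
  rot[1] = 2B1A1BCB0$0
  rot[2] = B1A1BCB0$02
  rot[3] = 1A1BCB0$02B
  rot[4] = A1BCB0$02B1
  rot[5] = 1BCB0$02B1A
  rot[6] = BCB0$02B1A1
  rot[7] = CB0$02B1A1B
  rot[8] = B0$02B1A1BC
  rot[9] = 0$02B1A1BCB
  rot[10] = $02B1A1BCB0
Sorted (with $ < everything):
  sorted[0] = $02B1A1BCB0  (last char: '0')
  sorted[1] = 0$02B1A1BCB  (last char: 'B')
  sorted[2] = 02B1A1BCB0$  (last char: '$')
  sorted[3] = 1A1BCB0$02B  (last char: 'B')
  sorted[4] = 1BCB0$02B1A  (last char: 'A')
  sorted[5] = 2B1A1BCB0$0  (last char: '0')
  sorted[6] = A1BCB0$02B1  (last char: '1')
  sorted[7] = B0$02B1A1BC  (last char: 'C')
  sorted[8] = B1A1BCB0$02  (last char: '2')
  sorted[9] = BCB0$02B1A1  (last char: '1')
  sorted[10] = CB0$02B1A1B  (last char: 'B')
Last column: 0B$BA01C21B
Original string S is at sorted index 2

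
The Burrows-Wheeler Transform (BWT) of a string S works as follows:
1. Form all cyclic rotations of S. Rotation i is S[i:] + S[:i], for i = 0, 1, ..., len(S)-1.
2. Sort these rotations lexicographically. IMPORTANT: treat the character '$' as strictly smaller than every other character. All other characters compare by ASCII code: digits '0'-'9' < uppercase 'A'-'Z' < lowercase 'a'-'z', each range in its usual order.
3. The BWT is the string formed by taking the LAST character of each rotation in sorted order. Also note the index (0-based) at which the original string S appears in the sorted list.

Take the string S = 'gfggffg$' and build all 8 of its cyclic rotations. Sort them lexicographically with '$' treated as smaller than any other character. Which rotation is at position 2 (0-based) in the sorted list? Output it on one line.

Answer: fg$gfggf

Derivation:
All 8 rotations (rotation i = S[i:]+S[:i]):
  rot[0] = gfggffg$
  rot[1] = fggffg$g
  rot[2] = ggffg$gf
  rot[3] = gffg$gfg
  rot[4] = ffg$gfgg
  rot[5] = fg$gfggf
  rot[6] = g$gfggff
  rot[7] = $gfggffg
Sorted (with $ < everything):
  sorted[0] = $gfggffg
  sorted[1] = ffg$gfgg
  sorted[2] = fg$gfggf
  sorted[3] = fggffg$g
  sorted[4] = g$gfggff
  sorted[5] = gffg$gfg
  sorted[6] = gfggffg$
  sorted[7] = ggffg$gf
sorted[2] = fg$gfggf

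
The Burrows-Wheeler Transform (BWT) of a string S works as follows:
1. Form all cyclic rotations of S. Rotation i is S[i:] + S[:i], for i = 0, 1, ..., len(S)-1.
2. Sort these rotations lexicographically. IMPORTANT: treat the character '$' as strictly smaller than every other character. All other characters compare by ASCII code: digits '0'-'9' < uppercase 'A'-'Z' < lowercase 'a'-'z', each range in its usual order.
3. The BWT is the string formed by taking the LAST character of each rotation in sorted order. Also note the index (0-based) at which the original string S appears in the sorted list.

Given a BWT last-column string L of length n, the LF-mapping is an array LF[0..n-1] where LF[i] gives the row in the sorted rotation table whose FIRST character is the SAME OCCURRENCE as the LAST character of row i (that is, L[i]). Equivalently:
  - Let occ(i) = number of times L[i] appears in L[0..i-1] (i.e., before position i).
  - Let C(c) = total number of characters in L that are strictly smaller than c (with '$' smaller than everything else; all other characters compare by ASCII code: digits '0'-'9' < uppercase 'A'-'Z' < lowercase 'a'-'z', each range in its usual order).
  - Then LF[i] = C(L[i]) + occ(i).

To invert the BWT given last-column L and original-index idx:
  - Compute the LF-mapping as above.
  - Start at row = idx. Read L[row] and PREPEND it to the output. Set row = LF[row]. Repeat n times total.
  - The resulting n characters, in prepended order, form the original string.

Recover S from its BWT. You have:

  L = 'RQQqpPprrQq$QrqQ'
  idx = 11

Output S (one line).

Answer: qqQQPQqrpQpQrrR$

Derivation:
LF mapping: 7 2 3 10 8 1 9 13 14 4 11 0 5 15 12 6
Walk LF starting at row 11, prepending L[row]:
  step 1: row=11, L[11]='$', prepend. Next row=LF[11]=0
  step 2: row=0, L[0]='R', prepend. Next row=LF[0]=7
  step 3: row=7, L[7]='r', prepend. Next row=LF[7]=13
  step 4: row=13, L[13]='r', prepend. Next row=LF[13]=15
  step 5: row=15, L[15]='Q', prepend. Next row=LF[15]=6
  step 6: row=6, L[6]='p', prepend. Next row=LF[6]=9
  step 7: row=9, L[9]='Q', prepend. Next row=LF[9]=4
  step 8: row=4, L[4]='p', prepend. Next row=LF[4]=8
  step 9: row=8, L[8]='r', prepend. Next row=LF[8]=14
  step 10: row=14, L[14]='q', prepend. Next row=LF[14]=12
  step 11: row=12, L[12]='Q', prepend. Next row=LF[12]=5
  step 12: row=5, L[5]='P', prepend. Next row=LF[5]=1
  step 13: row=1, L[1]='Q', prepend. Next row=LF[1]=2
  step 14: row=2, L[2]='Q', prepend. Next row=LF[2]=3
  step 15: row=3, L[3]='q', prepend. Next row=LF[3]=10
  step 16: row=10, L[10]='q', prepend. Next row=LF[10]=11
Reversed output: qqQQPQqrpQpQrrR$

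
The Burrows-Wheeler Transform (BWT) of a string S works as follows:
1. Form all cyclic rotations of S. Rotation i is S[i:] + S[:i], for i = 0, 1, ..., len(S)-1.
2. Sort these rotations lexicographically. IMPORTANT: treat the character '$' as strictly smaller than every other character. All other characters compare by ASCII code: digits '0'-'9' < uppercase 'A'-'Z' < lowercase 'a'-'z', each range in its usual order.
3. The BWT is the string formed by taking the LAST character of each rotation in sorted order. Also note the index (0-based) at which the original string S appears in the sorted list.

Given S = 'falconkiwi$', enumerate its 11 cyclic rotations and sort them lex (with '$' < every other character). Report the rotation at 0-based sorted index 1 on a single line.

All 11 rotations (rotation i = S[i:]+S[:i]):
  rot[0] = falconkiwi$
  rot[1] = alconkiwi$f
  rot[2] = lconkiwi$fa
  rot[3] = conkiwi$fal
  rot[4] = onkiwi$falc
  rot[5] = nkiwi$falco
  rot[6] = kiwi$falcon
  rot[7] = iwi$falconk
  rot[8] = wi$falconki
  rot[9] = i$falconkiw
  rot[10] = $falconkiwi
Sorted (with $ < everything):
  sorted[0] = $falconkiwi
  sorted[1] = alconkiwi$f
  sorted[2] = conkiwi$fal
  sorted[3] = falconkiwi$
  sorted[4] = i$falconkiw
  sorted[5] = iwi$falconk
  sorted[6] = kiwi$falcon
  sorted[7] = lconkiwi$fa
  sorted[8] = nkiwi$falco
  sorted[9] = onkiwi$falc
  sorted[10] = wi$falconki
sorted[1] = alconkiwi$f

Answer: alconkiwi$f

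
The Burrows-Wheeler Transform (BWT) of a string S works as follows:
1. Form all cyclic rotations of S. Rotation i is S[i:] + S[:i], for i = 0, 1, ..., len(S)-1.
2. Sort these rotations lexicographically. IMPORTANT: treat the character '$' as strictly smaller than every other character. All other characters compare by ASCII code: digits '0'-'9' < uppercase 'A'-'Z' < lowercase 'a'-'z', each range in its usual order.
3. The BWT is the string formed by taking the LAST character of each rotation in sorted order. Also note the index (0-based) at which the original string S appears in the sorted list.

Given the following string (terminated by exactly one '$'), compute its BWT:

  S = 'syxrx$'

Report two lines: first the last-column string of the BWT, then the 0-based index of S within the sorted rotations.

All 6 rotations (rotation i = S[i:]+S[:i]):
  rot[0] = syxrx$
  rot[1] = yxrx$s
  rot[2] = xrx$sy
  rot[3] = rx$syx
  rot[4] = x$syxr
  rot[5] = $syxrx
Sorted (with $ < everything):
  sorted[0] = $syxrx  (last char: 'x')
  sorted[1] = rx$syx  (last char: 'x')
  sorted[2] = syxrx$  (last char: '$')
  sorted[3] = x$syxr  (last char: 'r')
  sorted[4] = xrx$sy  (last char: 'y')
  sorted[5] = yxrx$s  (last char: 's')
Last column: xx$rys
Original string S is at sorted index 2

Answer: xx$rys
2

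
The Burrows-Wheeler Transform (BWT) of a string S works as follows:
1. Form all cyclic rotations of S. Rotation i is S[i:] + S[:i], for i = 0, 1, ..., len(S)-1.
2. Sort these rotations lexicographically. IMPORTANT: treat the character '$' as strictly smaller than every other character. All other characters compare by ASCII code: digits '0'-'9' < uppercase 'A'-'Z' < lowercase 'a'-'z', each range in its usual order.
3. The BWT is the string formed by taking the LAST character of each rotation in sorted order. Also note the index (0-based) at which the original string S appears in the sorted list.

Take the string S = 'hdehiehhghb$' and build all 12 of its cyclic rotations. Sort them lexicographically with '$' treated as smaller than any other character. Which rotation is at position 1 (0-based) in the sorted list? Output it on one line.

All 12 rotations (rotation i = S[i:]+S[:i]):
  rot[0] = hdehiehhghb$
  rot[1] = dehiehhghb$h
  rot[2] = ehiehhghb$hd
  rot[3] = hiehhghb$hde
  rot[4] = iehhghb$hdeh
  rot[5] = ehhghb$hdehi
  rot[6] = hhghb$hdehie
  rot[7] = hghb$hdehieh
  rot[8] = ghb$hdehiehh
  rot[9] = hb$hdehiehhg
  rot[10] = b$hdehiehhgh
  rot[11] = $hdehiehhghb
Sorted (with $ < everything):
  sorted[0] = $hdehiehhghb
  sorted[1] = b$hdehiehhgh
  sorted[2] = dehiehhghb$h
  sorted[3] = ehhghb$hdehi
  sorted[4] = ehiehhghb$hd
  sorted[5] = ghb$hdehiehh
  sorted[6] = hb$hdehiehhg
  sorted[7] = hdehiehhghb$
  sorted[8] = hghb$hdehieh
  sorted[9] = hhghb$hdehie
  sorted[10] = hiehhghb$hde
  sorted[11] = iehhghb$hdeh
sorted[1] = b$hdehiehhgh

Answer: b$hdehiehhgh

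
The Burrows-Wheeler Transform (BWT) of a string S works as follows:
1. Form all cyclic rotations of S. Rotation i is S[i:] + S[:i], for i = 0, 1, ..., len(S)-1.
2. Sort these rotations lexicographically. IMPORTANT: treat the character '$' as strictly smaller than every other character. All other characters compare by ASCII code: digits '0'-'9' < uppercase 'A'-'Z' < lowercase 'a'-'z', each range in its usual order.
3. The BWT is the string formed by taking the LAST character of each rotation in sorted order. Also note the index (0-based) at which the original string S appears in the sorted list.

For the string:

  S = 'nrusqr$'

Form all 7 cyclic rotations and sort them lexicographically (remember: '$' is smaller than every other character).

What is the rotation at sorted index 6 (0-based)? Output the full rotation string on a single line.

Answer: usqr$nr

Derivation:
All 7 rotations (rotation i = S[i:]+S[:i]):
  rot[0] = nrusqr$
  rot[1] = rusqr$n
  rot[2] = usqr$nr
  rot[3] = sqr$nru
  rot[4] = qr$nrus
  rot[5] = r$nrusq
  rot[6] = $nrusqr
Sorted (with $ < everything):
  sorted[0] = $nrusqr
  sorted[1] = nrusqr$
  sorted[2] = qr$nrus
  sorted[3] = r$nrusq
  sorted[4] = rusqr$n
  sorted[5] = sqr$nru
  sorted[6] = usqr$nr
sorted[6] = usqr$nr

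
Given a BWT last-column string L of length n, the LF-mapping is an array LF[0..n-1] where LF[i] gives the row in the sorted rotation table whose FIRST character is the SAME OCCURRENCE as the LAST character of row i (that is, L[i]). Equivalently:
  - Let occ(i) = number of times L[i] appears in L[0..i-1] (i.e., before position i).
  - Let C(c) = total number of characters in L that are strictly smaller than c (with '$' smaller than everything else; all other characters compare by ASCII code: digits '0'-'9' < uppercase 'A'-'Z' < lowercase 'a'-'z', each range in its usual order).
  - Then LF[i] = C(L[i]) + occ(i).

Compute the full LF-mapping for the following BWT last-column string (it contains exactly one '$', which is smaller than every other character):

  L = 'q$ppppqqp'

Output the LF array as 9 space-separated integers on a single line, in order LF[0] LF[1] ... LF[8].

Answer: 6 0 1 2 3 4 7 8 5

Derivation:
Char counts: '$':1, 'p':5, 'q':3
C (first-col start): C('$')=0, C('p')=1, C('q')=6
L[0]='q': occ=0, LF[0]=C('q')+0=6+0=6
L[1]='$': occ=0, LF[1]=C('$')+0=0+0=0
L[2]='p': occ=0, LF[2]=C('p')+0=1+0=1
L[3]='p': occ=1, LF[3]=C('p')+1=1+1=2
L[4]='p': occ=2, LF[4]=C('p')+2=1+2=3
L[5]='p': occ=3, LF[5]=C('p')+3=1+3=4
L[6]='q': occ=1, LF[6]=C('q')+1=6+1=7
L[7]='q': occ=2, LF[7]=C('q')+2=6+2=8
L[8]='p': occ=4, LF[8]=C('p')+4=1+4=5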